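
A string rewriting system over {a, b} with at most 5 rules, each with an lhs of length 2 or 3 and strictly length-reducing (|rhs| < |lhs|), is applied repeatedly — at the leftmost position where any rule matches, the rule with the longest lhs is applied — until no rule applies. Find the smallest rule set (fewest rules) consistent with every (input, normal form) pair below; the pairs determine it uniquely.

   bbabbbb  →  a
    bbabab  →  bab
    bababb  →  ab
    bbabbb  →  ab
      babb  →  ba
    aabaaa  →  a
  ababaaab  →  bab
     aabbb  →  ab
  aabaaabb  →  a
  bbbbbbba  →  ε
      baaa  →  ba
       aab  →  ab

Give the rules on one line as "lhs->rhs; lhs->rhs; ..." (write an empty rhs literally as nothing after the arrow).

aa->a; aba->; bb->a; bba->

  | bbabbbb => bbbb => abb => aa => a
  | bbabab => bab
  | bababb => bbb => ab
  | bbabbb => bbb => ab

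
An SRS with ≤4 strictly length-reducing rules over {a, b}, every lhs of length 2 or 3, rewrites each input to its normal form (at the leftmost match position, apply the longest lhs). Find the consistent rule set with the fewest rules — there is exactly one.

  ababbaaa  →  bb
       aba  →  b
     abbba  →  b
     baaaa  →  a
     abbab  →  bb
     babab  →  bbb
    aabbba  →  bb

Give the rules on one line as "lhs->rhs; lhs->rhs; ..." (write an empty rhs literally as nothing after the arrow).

aa->b; ab->a; bba->

  | ababbaaa => aabbaaa => bbbaaa => baa => bb
  | aba => aa => b
  | abbba => abba => aba => aa => b
  | baaaa => bbaa => a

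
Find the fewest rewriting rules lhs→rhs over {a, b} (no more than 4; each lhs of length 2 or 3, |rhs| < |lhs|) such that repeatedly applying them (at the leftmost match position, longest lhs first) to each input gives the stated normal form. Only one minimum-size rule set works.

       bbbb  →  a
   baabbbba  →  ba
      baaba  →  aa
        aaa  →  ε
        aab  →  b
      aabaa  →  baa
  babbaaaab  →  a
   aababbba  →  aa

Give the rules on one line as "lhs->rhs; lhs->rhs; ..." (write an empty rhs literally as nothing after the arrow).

aaa->; ab->b; bb->a

  | bbbb => abb => bb => a
  | baabbbba => babbbba => bbbbba => abbba => bbba => aba => ba
  | baaba => baba => bba => aa
  | aaa => ε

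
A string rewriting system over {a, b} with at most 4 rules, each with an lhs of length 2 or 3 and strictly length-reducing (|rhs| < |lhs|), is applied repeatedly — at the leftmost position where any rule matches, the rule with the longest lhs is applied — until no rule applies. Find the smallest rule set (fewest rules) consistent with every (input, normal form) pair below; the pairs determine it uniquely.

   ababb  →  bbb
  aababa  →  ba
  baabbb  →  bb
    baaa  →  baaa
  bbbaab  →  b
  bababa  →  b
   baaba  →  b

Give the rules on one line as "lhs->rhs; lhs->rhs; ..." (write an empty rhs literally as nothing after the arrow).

ab->; aba->b; bba->

  | ababb => bbb
  | aababa => abba => ba
  | baabbb => babb => bb
  | baaa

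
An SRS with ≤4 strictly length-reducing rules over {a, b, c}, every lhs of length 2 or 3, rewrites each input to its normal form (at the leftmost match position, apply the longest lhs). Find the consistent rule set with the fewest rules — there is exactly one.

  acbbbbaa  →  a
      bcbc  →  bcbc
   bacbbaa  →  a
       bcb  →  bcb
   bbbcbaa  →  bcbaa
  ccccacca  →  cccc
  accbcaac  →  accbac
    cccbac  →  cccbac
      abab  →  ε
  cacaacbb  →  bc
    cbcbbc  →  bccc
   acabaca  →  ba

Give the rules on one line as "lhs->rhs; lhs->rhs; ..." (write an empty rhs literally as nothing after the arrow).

  | acbbbbaa => abcbbaa => bcbbaa => bbcaa => caa => a
  | bcbc
  | bacbbaa => babcaa => bbcaa => caa => a
  | bcb

ab->b; bb->; ca->; cbb->bc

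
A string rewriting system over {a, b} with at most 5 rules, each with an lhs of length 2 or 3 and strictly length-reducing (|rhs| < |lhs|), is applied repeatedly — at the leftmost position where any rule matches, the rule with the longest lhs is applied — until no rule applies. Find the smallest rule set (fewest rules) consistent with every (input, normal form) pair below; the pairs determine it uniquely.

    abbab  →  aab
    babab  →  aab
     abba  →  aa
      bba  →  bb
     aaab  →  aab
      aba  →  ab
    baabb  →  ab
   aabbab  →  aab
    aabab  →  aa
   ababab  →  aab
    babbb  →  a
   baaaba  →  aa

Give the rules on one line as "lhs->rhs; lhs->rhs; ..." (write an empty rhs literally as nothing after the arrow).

  | abbab => aab
  | babab => aab
  | abba => aa
  | bba => bb

aaa->aa; abb->a; ba->b; bab->a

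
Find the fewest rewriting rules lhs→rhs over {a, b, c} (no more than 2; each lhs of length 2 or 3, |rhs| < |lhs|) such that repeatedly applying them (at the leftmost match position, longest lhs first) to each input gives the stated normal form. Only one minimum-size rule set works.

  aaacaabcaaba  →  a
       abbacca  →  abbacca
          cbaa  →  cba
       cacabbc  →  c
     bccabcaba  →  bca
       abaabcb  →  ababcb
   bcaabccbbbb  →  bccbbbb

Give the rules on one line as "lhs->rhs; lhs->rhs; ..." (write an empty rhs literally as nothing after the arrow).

aa->a; cab->

  | aaacaabcaaba => aacaabcaaba => acaabcaaba => acabcaaba => acaaba => acaba => aa => a
  | abbacca
  | cbaa => cba
  | cacabbc => cabc => c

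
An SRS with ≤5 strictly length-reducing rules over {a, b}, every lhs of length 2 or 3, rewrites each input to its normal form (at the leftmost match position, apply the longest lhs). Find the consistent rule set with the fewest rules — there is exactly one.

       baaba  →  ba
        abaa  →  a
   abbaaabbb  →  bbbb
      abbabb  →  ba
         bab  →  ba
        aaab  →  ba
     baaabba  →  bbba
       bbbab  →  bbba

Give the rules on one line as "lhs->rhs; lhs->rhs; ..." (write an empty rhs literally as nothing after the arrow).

aa->b; ab->a; aba->ba; baa->a

  | baaba => aba => ba
  | abaa => baa => a
  | abbaaabbb => abaaabbb => baaabbb => aabbb => bbbb
  | abbabb => ababb => babb => bab => ba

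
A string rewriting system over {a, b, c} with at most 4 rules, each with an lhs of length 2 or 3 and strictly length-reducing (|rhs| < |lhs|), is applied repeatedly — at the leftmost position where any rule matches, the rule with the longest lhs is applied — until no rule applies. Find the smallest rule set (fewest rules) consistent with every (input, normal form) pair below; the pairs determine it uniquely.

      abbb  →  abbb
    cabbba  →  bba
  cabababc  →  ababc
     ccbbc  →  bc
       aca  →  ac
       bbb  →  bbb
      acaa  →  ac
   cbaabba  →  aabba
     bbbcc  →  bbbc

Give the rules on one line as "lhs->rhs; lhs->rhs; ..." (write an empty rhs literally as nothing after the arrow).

  | abbb
  | cabbba => cbbba => bba
  | cabababc => cbababc => ababc
  | ccbbc => cbbc => bc

ca->c; cb->; cc->c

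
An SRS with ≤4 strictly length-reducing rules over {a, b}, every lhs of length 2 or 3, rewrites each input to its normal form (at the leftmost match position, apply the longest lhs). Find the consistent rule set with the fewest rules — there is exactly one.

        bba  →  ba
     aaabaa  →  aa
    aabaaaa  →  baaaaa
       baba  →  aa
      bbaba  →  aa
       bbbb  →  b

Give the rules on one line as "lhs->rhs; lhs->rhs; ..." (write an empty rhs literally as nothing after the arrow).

aab->ba; aba->; bab->a; bb->b

  | bba => ba
  | aaabaa => abaaa => aa
  | aabaaaa => baaaaa
  | baba => aa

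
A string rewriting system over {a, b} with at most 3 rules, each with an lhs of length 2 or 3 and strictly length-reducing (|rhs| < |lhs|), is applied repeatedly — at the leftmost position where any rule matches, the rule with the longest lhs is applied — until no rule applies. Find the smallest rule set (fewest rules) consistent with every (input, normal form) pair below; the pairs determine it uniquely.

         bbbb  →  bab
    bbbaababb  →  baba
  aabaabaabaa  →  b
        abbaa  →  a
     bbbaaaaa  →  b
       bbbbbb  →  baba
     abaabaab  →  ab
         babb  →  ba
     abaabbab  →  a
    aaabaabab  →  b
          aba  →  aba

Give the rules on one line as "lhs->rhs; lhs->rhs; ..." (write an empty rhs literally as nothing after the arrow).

aa->; bb->; bbb->ba

  | bbbb => bab
  | bbbaababb => baaababb => bababb => baba
  | aabaabaabaa => baabaabaa => bbaabaa => aabaa => baa => b
  | abbaa => aaa => a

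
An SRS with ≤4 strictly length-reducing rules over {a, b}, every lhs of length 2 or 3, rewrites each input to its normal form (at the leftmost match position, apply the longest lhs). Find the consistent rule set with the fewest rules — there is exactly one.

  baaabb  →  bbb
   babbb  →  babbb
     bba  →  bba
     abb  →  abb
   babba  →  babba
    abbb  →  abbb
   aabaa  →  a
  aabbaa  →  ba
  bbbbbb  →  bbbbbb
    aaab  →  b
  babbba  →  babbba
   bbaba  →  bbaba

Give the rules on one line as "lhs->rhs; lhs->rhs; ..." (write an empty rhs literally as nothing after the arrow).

aa->a; aaa->; aab->

  | baaabb => bbb
  | babbb
  | bba
  | abb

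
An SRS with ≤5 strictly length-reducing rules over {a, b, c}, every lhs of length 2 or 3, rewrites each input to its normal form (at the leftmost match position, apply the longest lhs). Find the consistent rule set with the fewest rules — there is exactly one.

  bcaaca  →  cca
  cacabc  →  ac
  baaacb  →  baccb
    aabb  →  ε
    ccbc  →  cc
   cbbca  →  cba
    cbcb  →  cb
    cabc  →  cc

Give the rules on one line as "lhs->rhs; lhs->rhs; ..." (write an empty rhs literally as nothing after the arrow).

  | bcaaca => aaca => cca
  | cacabc => aabc => ac
  | baaacb => baccb
  | aabb => ab => ε

aac->cc; ab->; bc->; cac->a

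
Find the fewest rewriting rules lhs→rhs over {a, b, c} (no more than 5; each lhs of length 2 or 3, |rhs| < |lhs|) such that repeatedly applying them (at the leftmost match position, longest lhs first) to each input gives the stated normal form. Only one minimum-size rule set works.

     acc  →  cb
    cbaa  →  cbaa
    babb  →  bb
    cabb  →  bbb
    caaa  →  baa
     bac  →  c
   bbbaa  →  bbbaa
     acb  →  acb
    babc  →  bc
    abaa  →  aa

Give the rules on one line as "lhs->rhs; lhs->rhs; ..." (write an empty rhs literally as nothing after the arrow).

ab->; acc->cb; bac->c; ca->b

  | acc => cb
  | cbaa
  | babb => bb
  | cabb => bbb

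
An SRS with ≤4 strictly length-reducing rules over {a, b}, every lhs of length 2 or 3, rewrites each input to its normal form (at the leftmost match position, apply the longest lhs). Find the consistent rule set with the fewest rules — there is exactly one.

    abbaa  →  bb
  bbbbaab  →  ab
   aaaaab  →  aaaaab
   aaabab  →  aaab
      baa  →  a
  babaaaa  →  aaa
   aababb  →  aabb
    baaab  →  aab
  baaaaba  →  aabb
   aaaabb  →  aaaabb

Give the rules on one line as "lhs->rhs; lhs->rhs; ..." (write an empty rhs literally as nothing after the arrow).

aba->bb; ba->; bbb->ab

  | abbaa => aba => bb
  | bbbbaab => abbaab => abab => bbb => ab
  | aaaaab
  | aaabab => aabbb => aaab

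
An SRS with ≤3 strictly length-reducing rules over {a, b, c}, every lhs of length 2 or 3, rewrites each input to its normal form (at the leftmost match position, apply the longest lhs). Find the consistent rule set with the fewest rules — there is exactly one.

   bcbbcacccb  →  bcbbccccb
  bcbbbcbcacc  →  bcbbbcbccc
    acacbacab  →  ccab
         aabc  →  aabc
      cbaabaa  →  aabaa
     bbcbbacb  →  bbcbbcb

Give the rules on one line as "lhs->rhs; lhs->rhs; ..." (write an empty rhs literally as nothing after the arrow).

  | bcbbcacccb => bcbbccccb
  | bcbbbcbcacc => bcbbbcbccc
  | acacbacab => cacbacab => ccbacab => cacab => ccab
  | aabc

ac->c; cba->a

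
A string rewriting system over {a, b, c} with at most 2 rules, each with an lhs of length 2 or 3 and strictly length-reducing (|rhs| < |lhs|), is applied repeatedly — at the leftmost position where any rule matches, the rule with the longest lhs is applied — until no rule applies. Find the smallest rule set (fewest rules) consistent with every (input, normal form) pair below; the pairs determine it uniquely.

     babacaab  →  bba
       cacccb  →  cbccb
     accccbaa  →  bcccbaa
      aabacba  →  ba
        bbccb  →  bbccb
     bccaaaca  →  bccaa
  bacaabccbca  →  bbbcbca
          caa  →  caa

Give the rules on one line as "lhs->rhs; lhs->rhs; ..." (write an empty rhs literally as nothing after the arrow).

  | babacaab => bacaab => bbaab => bba
  | cacccb => cbccb
  | accccbaa => bcccbaa
  | aabacba => aacba => abba => ba

ab->; ac->b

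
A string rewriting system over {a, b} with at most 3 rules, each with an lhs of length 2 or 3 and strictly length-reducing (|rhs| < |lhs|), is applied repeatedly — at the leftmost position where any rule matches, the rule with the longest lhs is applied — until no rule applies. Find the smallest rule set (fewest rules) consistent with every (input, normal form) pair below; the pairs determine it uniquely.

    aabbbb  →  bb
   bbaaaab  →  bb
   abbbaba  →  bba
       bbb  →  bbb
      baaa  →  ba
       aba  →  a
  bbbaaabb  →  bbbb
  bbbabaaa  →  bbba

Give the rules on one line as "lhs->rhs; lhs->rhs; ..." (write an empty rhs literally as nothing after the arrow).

  | aabbbb => abbb => bb
  | bbaaaab => bbaaab => bbaab => bbab => bb
  | abbbaba => bbaba => bba
  | bbb

ab->; baa->ba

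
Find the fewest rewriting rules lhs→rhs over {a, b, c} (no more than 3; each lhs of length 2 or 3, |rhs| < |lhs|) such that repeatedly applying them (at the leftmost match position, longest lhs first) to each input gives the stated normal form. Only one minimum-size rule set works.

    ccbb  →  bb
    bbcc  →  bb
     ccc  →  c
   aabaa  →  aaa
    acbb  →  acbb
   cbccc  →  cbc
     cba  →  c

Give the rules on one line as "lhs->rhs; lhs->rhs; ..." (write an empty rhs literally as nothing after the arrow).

ba->; cc->

  | ccbb => bb
  | bbcc => bb
  | ccc => c
  | aabaa => aaa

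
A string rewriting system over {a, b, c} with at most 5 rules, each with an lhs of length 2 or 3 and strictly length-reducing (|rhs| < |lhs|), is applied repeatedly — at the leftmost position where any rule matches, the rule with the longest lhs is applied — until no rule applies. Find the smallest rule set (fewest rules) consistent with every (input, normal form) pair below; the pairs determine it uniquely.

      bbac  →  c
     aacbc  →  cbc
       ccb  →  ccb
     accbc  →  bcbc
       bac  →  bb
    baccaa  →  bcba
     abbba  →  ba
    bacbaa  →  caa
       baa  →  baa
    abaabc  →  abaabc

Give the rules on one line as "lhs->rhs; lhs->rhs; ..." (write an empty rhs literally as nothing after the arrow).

aac->c; ac->b; bbb->c; bca->cb

  | bbac => bbb => c
  | aacbc => cbc
  | ccb
  | accbc => bcbc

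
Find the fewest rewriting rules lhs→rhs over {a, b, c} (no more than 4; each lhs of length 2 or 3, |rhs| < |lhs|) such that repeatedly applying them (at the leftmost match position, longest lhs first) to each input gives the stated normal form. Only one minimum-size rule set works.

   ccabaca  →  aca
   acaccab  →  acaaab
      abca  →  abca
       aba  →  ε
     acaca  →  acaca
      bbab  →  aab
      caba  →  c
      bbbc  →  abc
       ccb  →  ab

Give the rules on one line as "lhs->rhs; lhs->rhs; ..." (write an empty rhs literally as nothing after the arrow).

  | ccabaca => aabaca => aca
  | acaccab => acaaab
  | abca
  | aba => ε

aba->; bb->a; cc->a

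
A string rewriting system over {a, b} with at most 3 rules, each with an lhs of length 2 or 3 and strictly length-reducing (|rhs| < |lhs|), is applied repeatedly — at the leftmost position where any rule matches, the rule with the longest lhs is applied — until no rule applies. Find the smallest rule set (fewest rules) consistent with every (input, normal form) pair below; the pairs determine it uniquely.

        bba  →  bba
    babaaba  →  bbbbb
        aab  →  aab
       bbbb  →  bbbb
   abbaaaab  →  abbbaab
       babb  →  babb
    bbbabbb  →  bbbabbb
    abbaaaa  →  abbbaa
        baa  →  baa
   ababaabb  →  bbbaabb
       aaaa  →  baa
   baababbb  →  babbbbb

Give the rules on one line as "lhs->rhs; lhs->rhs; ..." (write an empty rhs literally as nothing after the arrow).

  | bba
  | babaaba => bbbaba => bbbbb
  | aab
  | bbbb

aaa->ba; aba->bb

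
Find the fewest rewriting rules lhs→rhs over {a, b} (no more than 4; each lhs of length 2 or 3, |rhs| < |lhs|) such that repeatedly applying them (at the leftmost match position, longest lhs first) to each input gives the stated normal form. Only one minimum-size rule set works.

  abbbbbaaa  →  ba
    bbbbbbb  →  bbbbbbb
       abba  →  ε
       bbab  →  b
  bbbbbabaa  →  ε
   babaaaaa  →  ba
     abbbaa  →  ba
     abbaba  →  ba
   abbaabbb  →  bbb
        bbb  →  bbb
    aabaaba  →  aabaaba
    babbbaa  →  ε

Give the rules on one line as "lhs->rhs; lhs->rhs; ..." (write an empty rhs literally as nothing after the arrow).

aaa->b; abb->bb; bba->

  | abbbbbaaa => bbbbbaaa => bbbaa => ba
  | bbbbbbb
  | abba => bba => ε
  | bbab => b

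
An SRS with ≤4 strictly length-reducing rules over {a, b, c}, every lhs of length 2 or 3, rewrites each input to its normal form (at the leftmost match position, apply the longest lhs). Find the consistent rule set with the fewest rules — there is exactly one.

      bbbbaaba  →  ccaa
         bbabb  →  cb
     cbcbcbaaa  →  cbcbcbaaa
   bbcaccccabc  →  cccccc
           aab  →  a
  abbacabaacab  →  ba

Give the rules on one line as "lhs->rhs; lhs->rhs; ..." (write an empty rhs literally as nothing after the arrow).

  | bbbbaaba => cbbaaba => ccaaba => ccaa
  | bbabb => cabb => cb
  | cbcbcbaaa
  | bbcaccccabc => ccaccccabc => cccccabc => cccccc

ab->; ac->; bb->c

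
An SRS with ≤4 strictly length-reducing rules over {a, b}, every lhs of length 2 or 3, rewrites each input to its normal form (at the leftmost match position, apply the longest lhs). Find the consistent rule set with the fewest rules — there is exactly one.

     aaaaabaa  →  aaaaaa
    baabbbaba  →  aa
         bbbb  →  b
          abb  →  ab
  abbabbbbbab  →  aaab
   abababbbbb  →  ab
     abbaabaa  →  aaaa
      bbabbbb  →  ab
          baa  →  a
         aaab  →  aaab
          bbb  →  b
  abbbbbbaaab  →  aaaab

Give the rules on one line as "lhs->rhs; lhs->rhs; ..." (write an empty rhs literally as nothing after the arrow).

ba->; bb->b; bba->a

  | aaaaabaa => aaaaaa
  | baabbbaba => abbbaba => abbaba => aaba => aa
  | bbbb => bbb => bb => b
  | abb => ab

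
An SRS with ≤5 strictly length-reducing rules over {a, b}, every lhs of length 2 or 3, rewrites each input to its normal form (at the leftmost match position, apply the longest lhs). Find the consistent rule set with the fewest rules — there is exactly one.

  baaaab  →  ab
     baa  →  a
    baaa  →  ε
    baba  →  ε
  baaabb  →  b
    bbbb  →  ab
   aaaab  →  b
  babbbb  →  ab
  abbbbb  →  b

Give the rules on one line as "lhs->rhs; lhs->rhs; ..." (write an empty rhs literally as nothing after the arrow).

aa->; ba->; bb->b; bbb->a

  | baaaab => aaab => ab
  | baa => a
  | baaa => aa => ε
  | baba => ba => ε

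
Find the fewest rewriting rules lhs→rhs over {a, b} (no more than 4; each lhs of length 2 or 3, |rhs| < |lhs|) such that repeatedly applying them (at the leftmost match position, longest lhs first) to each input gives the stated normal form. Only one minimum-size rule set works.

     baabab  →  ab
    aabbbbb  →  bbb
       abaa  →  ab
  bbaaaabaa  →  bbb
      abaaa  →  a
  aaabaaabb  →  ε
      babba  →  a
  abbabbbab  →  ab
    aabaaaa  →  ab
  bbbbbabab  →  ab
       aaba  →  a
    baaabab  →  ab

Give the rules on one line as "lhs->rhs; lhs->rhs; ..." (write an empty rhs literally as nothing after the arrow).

  | baabab => bbab => bab => ab
  | aabbbbb => abbbbb => bbb
  | abaa => ab
  | bbaaaabaa => bbaabaa => bbbaa => bbb

aa->a; abb->; ba->a; baa->b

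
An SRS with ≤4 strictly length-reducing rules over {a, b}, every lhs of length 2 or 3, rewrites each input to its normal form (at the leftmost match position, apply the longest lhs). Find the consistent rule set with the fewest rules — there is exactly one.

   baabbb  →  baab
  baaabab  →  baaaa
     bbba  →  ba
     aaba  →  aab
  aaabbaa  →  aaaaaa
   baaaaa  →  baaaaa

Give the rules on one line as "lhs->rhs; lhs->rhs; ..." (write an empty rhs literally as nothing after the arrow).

  | baabbb => baab
  | baaabab => baaabb => baaaa
  | bbba => ba
  | aaba => aab

aba->ab; bb->a; bbb->b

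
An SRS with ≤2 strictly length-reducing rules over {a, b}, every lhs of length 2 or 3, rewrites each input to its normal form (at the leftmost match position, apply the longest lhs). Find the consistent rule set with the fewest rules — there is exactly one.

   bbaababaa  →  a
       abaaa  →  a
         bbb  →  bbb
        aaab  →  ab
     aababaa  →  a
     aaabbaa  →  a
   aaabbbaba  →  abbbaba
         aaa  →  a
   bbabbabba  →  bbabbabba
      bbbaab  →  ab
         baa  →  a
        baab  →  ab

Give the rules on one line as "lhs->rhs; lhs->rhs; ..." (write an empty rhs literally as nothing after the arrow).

  | bbaababaa => baababaa => aababaa => ababaa => abaaa => aaaa => aaa => aa => a
  | abaaa => aaaa => aaa => aa => a
  | bbb
  | aaab => aab => ab

aa->a; baa->aa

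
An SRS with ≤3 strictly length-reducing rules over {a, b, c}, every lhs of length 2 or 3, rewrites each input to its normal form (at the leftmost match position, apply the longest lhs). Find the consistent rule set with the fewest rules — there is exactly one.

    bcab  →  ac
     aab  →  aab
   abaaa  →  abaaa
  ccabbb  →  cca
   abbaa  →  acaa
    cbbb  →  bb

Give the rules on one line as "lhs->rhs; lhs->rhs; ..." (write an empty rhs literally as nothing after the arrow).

  | bcab => abb => ac
  | aab
  | abaaa
  | ccabbb => ccacb => cca

abb->ac; bca->ab; cb->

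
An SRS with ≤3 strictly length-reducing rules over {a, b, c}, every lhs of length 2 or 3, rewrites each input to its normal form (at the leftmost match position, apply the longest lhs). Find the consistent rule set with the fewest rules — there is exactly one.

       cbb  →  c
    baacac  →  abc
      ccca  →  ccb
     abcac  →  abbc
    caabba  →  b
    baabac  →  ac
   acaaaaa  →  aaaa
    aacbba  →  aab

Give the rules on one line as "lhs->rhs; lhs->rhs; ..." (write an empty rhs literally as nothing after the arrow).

ba->; ca->b; cbb->c

  | cbb => c
  | baacac => acac => abc
  | ccca => ccb
  | abcac => abbc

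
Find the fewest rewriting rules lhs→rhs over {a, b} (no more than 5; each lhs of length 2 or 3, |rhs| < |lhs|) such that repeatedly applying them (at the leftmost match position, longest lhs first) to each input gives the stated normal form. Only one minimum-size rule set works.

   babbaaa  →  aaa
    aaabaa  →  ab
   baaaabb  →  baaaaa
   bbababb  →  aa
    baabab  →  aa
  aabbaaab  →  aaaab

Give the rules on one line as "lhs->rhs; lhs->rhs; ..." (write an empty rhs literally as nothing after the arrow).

  | babbaaa => abbaaa => aaa
  | aaabaa => aaba => ab
  | baaaabb => baaaaa
  | bbababb => babb => abb => aa

aba->b; bab->ab; bb->a; bba->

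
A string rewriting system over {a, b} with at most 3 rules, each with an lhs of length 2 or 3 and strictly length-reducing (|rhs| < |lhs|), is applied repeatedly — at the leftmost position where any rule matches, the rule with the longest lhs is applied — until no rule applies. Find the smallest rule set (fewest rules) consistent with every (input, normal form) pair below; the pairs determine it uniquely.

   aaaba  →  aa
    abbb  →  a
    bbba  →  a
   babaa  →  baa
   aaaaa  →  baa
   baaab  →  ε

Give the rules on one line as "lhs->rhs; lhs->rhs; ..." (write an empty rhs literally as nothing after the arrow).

aaa->b; ab->; bb->a

  | aaaba => bba => aa
  | abbb => bb => a
  | bbba => aba => a
  | babaa => baa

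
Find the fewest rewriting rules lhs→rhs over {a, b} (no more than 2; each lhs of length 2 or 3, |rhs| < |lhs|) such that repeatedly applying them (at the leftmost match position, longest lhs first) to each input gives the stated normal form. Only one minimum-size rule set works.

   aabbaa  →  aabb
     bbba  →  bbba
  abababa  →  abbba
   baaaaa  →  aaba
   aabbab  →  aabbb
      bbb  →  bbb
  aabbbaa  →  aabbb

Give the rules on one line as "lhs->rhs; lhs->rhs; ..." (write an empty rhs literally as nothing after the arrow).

  | aabbaa => aabab => aabb
  | bbba
  | abababa => abbaba => abbba
  | baaaaa => abaaa => aaba

baa->ab; bab->bb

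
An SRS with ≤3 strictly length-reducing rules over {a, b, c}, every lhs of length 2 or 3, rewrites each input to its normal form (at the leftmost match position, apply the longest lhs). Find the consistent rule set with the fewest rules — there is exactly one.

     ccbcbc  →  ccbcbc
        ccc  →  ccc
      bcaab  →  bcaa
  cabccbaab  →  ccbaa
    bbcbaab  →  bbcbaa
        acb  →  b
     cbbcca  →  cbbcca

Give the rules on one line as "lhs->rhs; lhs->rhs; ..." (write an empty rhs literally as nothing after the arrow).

ab->a; ac->

  | ccbcbc
  | ccc
  | bcaab => bcaa
  | cabccbaab => caccbaab => ccbaab => ccbaa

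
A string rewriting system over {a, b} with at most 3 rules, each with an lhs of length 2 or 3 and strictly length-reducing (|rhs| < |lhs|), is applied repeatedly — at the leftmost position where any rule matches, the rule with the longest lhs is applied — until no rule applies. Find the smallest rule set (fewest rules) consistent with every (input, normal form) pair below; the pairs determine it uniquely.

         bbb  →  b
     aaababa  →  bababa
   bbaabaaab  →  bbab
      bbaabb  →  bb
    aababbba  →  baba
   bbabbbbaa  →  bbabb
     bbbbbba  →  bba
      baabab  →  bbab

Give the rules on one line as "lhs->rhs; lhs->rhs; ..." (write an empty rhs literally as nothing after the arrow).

  | bbb => b
  | aaababa => bababa
  | bbaabaaab => bbbaaab => baaab => bbab
  | bbaabb => bbbb => bb

aa->; aaa->ba; bbb->b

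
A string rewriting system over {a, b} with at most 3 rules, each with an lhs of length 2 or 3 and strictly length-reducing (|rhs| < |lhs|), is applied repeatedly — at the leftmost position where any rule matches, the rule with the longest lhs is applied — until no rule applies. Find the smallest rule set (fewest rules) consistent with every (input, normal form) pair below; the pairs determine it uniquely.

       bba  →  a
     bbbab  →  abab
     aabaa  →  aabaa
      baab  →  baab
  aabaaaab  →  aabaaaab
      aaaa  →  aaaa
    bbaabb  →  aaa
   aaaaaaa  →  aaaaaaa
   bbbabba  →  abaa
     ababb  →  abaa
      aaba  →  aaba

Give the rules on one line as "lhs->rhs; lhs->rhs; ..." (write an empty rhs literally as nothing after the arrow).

bb->a; bba->a

  | bba => a
  | bbbab => abab
  | aabaa
  | baab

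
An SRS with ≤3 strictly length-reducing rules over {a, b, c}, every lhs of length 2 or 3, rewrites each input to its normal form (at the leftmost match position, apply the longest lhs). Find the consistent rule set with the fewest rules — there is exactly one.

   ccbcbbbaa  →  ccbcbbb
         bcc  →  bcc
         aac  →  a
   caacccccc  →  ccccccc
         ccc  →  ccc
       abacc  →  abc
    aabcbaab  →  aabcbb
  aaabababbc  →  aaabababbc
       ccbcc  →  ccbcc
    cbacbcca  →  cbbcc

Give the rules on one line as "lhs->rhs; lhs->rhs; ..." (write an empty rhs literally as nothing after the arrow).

ac->; baa->b; ca->c

  | ccbcbbbaa => ccbcbbb
  | bcc
  | aac => a
  | caacccccc => cacccccc => ccccccc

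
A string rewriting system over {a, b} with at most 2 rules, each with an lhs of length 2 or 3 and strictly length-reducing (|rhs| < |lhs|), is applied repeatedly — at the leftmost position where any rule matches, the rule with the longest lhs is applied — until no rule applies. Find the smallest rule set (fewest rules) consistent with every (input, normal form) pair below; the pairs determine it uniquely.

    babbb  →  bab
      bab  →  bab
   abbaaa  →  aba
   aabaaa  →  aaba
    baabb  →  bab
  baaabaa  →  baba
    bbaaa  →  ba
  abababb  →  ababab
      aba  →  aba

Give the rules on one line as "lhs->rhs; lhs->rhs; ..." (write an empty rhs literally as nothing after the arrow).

baa->ba; bb->b

  | babbb => babb => bab
  | bab
  | abbaaa => abaaa => abaa => aba
  | aabaaa => aabaa => aaba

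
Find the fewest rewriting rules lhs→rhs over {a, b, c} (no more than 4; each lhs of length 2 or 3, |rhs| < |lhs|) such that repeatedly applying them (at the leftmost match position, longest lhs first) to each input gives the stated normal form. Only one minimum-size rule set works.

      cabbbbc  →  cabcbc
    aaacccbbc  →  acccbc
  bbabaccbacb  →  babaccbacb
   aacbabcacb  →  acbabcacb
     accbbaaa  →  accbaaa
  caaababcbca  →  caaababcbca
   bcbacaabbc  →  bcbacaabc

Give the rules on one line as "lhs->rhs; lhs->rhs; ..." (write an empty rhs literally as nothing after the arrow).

  | cabbbbc => cabcbc
  | aaacccbbc => aacccbbc => acccbbc => acccbc
  | bbabaccbacb => babaccbacb
  | aacbabcacb => acbabcacb

aac->ac; bb->b; bbb->bc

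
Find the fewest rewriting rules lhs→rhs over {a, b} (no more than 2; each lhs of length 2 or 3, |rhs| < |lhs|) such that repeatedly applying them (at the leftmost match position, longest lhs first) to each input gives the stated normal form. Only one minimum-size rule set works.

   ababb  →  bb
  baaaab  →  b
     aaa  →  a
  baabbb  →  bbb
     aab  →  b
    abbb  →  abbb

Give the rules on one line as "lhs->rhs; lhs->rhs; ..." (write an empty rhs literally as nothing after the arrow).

aa->; ba->a

  | ababb => aabb => bb
  | baaaab => aaaab => aab => b
  | aaa => a
  | baabbb => aabbb => bbb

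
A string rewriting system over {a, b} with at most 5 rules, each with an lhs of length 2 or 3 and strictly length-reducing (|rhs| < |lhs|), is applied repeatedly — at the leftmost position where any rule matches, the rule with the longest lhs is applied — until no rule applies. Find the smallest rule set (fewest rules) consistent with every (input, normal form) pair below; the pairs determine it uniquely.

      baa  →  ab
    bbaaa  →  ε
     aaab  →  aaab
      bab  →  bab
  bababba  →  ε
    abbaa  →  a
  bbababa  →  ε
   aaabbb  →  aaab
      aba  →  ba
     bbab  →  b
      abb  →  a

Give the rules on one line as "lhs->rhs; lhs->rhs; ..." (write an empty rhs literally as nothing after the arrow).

aba->ba; baa->ab; bb->; bba->bb

  | baa => ab
  | bbaaa => bbaa => bba => bb => ε
  | aaab
  | bab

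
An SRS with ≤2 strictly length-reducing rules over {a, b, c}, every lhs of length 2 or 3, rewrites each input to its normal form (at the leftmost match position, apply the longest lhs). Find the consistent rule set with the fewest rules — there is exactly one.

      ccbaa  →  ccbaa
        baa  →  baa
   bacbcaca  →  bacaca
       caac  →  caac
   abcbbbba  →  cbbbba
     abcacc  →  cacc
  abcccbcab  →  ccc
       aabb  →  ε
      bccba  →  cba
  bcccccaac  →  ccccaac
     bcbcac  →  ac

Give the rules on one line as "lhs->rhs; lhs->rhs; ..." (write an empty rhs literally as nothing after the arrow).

ab->; bc->

  | ccbaa
  | baa
  | bacbcaca => bacaca
  | caac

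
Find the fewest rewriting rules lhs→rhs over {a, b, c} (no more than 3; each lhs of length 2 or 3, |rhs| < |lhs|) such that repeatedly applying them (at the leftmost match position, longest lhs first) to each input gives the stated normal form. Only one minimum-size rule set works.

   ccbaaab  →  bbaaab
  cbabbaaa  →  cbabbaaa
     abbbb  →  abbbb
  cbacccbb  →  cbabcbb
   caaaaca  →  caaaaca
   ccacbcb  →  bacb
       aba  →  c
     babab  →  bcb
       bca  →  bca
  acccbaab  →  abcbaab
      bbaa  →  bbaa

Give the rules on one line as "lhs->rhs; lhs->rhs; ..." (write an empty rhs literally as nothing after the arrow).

  | ccbaaab => bbaaab
  | cbabbaaa
  | abbbb
  | cbacccbb => cbabcbb

aba->c; cbc->c; cc->b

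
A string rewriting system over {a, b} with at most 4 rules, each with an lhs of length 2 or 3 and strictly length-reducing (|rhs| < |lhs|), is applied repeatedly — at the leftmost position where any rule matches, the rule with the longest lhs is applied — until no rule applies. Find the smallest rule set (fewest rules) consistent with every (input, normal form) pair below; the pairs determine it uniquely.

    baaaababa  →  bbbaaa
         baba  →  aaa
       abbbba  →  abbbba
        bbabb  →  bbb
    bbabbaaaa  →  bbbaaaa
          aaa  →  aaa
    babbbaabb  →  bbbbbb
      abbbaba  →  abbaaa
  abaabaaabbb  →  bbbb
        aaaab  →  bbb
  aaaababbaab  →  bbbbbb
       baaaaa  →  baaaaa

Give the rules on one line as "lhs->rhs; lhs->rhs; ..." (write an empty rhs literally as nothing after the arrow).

aab->bb; aba->; bab->aa

  | baaaababa => baabbaba => bbbbaba => bbbaaa
  | baba => aaa
  | abbbba
  | bbabb => baab => bbb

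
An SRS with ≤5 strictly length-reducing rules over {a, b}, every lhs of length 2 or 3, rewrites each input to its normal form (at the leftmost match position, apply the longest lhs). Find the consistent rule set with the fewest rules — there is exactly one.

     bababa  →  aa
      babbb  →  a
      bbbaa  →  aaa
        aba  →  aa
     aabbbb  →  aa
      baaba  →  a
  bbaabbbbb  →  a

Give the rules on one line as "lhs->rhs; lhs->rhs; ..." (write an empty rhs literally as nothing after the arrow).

  | bababa => bbaba => bbba => aba => aa
  | babbb => bbbb => abb => ab => a
  | bbbaa => abaa => aaa
  | aba => aa

ab->a; ba->b; bb->a; bba->bb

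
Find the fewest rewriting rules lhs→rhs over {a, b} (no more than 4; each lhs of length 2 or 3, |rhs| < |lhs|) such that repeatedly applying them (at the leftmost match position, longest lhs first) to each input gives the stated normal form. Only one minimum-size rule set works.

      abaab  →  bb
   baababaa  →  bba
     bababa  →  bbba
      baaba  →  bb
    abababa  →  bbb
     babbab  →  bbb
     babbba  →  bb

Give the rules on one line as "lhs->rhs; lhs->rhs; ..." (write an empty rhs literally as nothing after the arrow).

  | abaab => bab => bb
  | baababaa => babbaa => babaa => bba
  | bababa => bbba
  | baaba => bab => bb

ab->b; aba->b; abb->ab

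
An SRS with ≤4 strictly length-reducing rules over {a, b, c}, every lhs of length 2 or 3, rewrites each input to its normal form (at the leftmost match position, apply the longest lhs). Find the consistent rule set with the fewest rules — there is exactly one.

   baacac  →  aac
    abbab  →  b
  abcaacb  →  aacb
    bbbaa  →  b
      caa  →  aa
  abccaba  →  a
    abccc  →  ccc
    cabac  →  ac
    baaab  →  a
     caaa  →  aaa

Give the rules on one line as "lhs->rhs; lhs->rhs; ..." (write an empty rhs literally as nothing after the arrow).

  | baacac => acac => aac
  | abbab => bab => b
  | abcaacb => caacb => aacb
  | bbbaa => bba => b

ab->; ba->; ca->a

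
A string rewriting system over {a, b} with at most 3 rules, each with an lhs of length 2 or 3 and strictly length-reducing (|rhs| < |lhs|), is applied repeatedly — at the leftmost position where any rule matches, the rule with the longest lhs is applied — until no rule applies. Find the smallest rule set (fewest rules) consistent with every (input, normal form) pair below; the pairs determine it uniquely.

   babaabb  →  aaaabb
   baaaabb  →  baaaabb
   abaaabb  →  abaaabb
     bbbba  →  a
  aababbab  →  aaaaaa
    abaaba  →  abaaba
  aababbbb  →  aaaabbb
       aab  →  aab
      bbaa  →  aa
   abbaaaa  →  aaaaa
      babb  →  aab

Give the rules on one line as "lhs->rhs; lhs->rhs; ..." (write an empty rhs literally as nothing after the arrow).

  | babaabb => aaaabb
  | baaaabb
  | abaaabb
  | bbbba => bba => a

bab->aa; bba->a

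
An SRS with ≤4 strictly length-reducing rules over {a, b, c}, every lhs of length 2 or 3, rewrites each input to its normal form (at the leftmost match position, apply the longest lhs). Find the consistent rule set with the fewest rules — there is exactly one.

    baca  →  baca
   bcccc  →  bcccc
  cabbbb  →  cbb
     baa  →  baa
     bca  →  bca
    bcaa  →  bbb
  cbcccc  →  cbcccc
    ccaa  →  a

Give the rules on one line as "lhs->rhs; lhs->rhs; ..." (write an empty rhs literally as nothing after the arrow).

abb->; caa->bb; cca->

  | baca
  | bcccc
  | cabbbb => cbb
  | baa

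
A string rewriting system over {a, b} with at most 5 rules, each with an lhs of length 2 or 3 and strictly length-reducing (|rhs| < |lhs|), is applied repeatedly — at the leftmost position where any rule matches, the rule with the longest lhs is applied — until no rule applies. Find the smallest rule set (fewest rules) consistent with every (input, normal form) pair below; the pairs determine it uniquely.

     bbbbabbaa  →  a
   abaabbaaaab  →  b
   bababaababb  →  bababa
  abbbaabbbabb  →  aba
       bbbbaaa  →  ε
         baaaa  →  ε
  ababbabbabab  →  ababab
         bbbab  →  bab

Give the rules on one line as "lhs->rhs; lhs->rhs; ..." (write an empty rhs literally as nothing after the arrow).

  | bbbbabbaa => bbabbaa => bbaa => a
  | abaabbaaaab => abbaaaab => aaaab => aab => b
  | bababaababb => babababb => bababa
  | abbbaabbbabb => abaabbbabb => abbbabb => ababb => aba

aa->; baa->; bb->; bba->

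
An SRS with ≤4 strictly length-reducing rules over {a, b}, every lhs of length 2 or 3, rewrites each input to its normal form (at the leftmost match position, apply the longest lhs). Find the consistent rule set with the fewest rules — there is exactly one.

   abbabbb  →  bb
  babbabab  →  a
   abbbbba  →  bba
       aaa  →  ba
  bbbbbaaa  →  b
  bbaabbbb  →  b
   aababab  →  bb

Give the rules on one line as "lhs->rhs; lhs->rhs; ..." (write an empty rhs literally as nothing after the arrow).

  | abbabbb => bbabbb => bbbbb => abb => bb
  | babbabab => bbbabab => aabab => bbab => bbb => a
  | abbbbba => bbbbba => abba => bba
  | aaa => ba

aa->b; ab->b; bbb->a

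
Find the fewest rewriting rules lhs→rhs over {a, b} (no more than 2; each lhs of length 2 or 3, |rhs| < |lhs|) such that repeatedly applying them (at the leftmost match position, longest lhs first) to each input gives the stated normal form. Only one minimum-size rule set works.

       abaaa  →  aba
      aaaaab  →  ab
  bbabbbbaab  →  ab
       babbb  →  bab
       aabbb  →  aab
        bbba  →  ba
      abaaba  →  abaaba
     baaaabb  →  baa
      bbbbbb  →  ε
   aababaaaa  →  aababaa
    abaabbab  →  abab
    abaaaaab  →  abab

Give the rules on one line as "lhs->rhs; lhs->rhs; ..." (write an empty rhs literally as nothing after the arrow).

  | abaaa => aba
  | aaaaab => aaab => ab
  | bbabbbbaab => abbbbaab => abbaab => aaab => ab
  | babbb => bab

aaa->a; bb->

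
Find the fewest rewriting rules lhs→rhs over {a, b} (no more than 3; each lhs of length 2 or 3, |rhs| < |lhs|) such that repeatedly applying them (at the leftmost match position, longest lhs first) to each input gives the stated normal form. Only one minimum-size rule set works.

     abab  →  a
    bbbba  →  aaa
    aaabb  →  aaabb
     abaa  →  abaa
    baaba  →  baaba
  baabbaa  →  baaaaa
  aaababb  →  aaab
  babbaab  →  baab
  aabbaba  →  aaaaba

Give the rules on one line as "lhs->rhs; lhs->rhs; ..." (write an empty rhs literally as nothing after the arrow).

  | abab => a
  | bbbba => bbaa => aaa
  | aaabb
  | abaa

bab->; bba->aa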